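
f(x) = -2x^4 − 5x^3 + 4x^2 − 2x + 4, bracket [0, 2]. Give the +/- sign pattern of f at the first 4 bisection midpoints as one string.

-+++

midpoint 1: f = -1 < 0 → [0, 1]
midpoint 0.5: f = 3.25 > 0 → [0.5, 1]
midpoint 0.75: f = 2.007812 > 0 → [0.75, 1]
midpoint 0.875: f = 0.7905 > 0 → [0.875, 1]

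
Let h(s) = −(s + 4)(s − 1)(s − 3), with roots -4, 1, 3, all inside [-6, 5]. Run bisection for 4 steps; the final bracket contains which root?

-4

midpoint -0.5: h = -18.375 < 0 → [-6, -0.5]
midpoint -3.25: h = -19.921875 < 0 → [-6, -3.25]
midpoint -4.625: h = 26.806641 > 0 → [-4.625, -3.25]
midpoint -3.9375: h = -2.1409 < 0 → [-4.625, -3.9375]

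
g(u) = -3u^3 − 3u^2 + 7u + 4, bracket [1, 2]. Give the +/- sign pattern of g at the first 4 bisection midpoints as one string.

-++-

u = 1.5 gives g = -2.375, negative; keep [1, 1.5]
u = 1.25 gives g = 2.203125, positive; keep [1.25, 1.5]
u = 1.375 gives g = 0.154297, positive; keep [1.375, 1.5]
u = 1.4375 gives g = -1.0481, negative; keep [1.375, 1.4375]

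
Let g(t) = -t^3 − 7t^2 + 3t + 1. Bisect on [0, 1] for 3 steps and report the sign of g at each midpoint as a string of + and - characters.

+--

t = 0.5 gives g = 0.625, positive; keep [0.5, 1]
t = 0.75 gives g = -1.109375, negative; keep [0.5, 0.75]
t = 0.625 gives g = -0.103516, negative; keep [0.5, 0.625]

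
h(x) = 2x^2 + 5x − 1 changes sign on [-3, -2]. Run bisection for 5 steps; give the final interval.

[-2.6875, -2.65625]

m = -2.5, h(m) = -1 (−); new bracket [-3, -2.5]
m = -2.75, h(m) = 0.375 (+); new bracket [-2.75, -2.5]
m = -2.625, h(m) = -0.34375 (−); new bracket [-2.75, -2.625]
m = -2.6875, h(m) = 0.0078 (+); new bracket [-2.6875, -2.625]
m = -2.65625, h(m) = -0.1699 (−); new bracket [-2.6875, -2.65625]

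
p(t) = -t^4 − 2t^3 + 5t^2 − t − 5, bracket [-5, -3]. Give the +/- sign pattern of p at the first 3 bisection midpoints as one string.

p(-4) = -49 < 0, so the root lies in [-4, -3]
p(-3.5) = -4.5625 < 0, so the root lies in [-3.5, -3]
p(-3.25) = 8.152344 > 0, so the root lies in [-3.5, -3.25]

--+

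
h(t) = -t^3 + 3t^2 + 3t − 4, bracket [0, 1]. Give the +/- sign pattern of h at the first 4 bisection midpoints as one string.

--+-

t = 0.5 gives h = -1.875, negative; keep [0.5, 1]
t = 0.75 gives h = -0.484375, negative; keep [0.75, 1]
t = 0.875 gives h = 0.251953, positive; keep [0.75, 0.875]
t = 0.8125 gives h = -0.1184, negative; keep [0.8125, 0.875]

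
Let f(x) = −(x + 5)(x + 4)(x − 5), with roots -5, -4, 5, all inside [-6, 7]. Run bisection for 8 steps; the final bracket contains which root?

x = 0.5 gives f = 111.375, positive; keep [0.5, 7]
x = 3.75 gives f = 84.765625, positive; keep [3.75, 7]
x = 5.375 gives f = -36.474609, negative; keep [3.75, 5.375]
x = 4.5625 gives f = 35.822, positive; keep [4.5625, 5.375]
x = 4.96875 gives f = 2.794, positive; keep [4.96875, 5.375]
x = 5.171875 gives f = -16.0351, negative; keep [4.96875, 5.171875]
x = 5.0703125 gives f = -6.4224, negative; keep [4.96875, 5.0703125]
x = 5.01953125 gives f = -1.7651, negative; keep [4.96875, 5.01953125]

5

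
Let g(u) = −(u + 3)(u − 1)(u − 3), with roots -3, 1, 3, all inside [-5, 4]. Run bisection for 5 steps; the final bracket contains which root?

u = -0.5 gives g = -13.125, negative; keep [-5, -0.5]
u = -2.75 gives g = -5.390625, negative; keep [-5, -2.75]
u = -3.875 gives g = 29.326172, positive; keep [-3.875, -2.75]
u = -3.3125 gives g = 8.5071, positive; keep [-3.3125, -2.75]
u = -3.03125 gives g = 0.7598, positive; keep [-3.03125, -2.75]

-3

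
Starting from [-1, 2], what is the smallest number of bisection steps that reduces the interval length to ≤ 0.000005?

20

Width after n steps is 3/2^n. Need 2^n ≥ 3/0.000005 = 600000.
2^19 = 524288 < 600000 ≤ 2^20 = 1048576, so n = 20.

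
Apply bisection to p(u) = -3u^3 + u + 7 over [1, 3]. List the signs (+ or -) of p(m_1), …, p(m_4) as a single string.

midpoint 2: p = -15 < 0 → [1, 2]
midpoint 1.5: p = -1.625 < 0 → [1, 1.5]
midpoint 1.25: p = 2.390625 > 0 → [1.25, 1.5]
midpoint 1.375: p = 0.5762 > 0 → [1.375, 1.5]

--++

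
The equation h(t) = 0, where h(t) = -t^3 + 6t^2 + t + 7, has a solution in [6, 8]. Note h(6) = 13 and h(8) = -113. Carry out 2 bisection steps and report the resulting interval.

[6, 6.5]

m = 7, h(m) = -35 (−); new bracket [6, 7]
m = 6.5, h(m) = -7.625 (−); new bracket [6, 6.5]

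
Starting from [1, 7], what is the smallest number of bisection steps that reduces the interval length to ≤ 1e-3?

13

Width after n steps is 6/2^n. Need 2^n ≥ 6/1e-3 = 6000.
2^12 = 4096 < 6000 ≤ 2^13 = 8192, so n = 13.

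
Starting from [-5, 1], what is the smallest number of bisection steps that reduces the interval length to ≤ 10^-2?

Width after n steps is 6/2^n. Need 2^n ≥ 6/10^-2 = 600.
2^9 = 512 < 600 ≤ 2^10 = 1024, so n = 10.

10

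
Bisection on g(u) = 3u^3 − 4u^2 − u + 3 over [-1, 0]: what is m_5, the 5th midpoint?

-0.78125

g(-0.5) = 2.125 > 0, so the root lies in [-1, -0.5]
g(-0.75) = 0.234375 > 0, so the root lies in [-1, -0.75]
g(-0.875) = -1.197266 < 0, so the root lies in [-0.875, -0.75]
g(-0.8125) = -0.4373 < 0, so the root lies in [-0.8125, -0.75]
g(-0.78125) = -0.0907 < 0, so the root lies in [-0.78125, -0.75]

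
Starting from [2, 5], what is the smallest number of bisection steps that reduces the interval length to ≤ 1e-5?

19

Width after n steps is 3/2^n. Need 2^n ≥ 3/1e-5 = 300000.
2^18 = 262144 < 300000 ≤ 2^19 = 524288, so n = 19.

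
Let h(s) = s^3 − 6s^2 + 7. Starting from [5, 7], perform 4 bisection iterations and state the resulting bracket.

[5.75, 5.875]

m = 6, h(m) = 7 (+); new bracket [5, 6]
m = 5.5, h(m) = -8.125 (−); new bracket [5.5, 6]
m = 5.75, h(m) = -1.265625 (−); new bracket [5.75, 6]
m = 5.875, h(m) = 2.6855 (+); new bracket [5.75, 5.875]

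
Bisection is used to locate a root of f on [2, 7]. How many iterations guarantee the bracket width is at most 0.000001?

23

Width after n steps is 5/2^n. Need 2^n ≥ 5/0.000001 = 5000000.
2^22 = 4194304 < 5000000 ≤ 2^23 = 8388608, so n = 23.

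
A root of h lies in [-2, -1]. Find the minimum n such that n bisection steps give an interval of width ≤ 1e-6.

20

Width after n steps is 1/2^n. Need 2^n ≥ 1/1e-6 = 1000000.
2^19 = 524288 < 1000000 ≤ 2^20 = 1048576, so n = 20.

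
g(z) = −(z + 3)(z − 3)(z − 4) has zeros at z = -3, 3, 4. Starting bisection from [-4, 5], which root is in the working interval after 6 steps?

midpoint 0.5: g = -30.625 < 0 → [-4, 0.5]
midpoint -1.75: g = -34.140625 < 0 → [-4, -1.75]
midpoint -2.875: g = -5.048828 < 0 → [-4, -2.875]
midpoint -3.4375: g = 20.947 > 0 → [-3.4375, -2.875]
midpoint -3.15625: g = 6.8837 > 0 → [-3.15625, -2.875]
midpoint -3.015625: g = 0.6594 > 0 → [-3.015625, -2.875]

-3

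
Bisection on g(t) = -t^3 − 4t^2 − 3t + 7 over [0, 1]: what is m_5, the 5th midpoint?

0.90625

t = 0.5 gives g = 4.375, positive; keep [0.5, 1]
t = 0.75 gives g = 2.078125, positive; keep [0.75, 1]
t = 0.875 gives g = 0.642578, positive; keep [0.875, 1]
t = 0.9375 gives g = -0.1521, negative; keep [0.875, 0.9375]
t = 0.90625 gives g = 0.2518, positive; keep [0.90625, 0.9375]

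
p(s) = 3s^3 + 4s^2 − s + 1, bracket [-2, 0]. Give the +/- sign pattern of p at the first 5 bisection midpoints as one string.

++-+-

p(-1) = 3 > 0, so the root lies in [-2, -1]
p(-1.5) = 1.375 > 0, so the root lies in [-2, -1.5]
p(-1.75) = -1.078125 < 0, so the root lies in [-1.75, -1.5]
p(-1.625) = 0.3145 > 0, so the root lies in [-1.75, -1.625]
p(-1.6875) = -0.3381 < 0, so the root lies in [-1.6875, -1.625]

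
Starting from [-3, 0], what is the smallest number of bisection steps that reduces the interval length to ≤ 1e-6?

22

Width after n steps is 3/2^n. Need 2^n ≥ 3/1e-6 = 3000000.
2^21 = 2097152 < 3000000 ≤ 2^22 = 4194304, so n = 22.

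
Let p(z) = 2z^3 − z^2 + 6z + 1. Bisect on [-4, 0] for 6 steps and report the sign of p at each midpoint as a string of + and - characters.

----+-

p(-2) = -31 < 0, so the root lies in [-2, 0]
p(-1) = -8 < 0, so the root lies in [-1, 0]
p(-0.5) = -2.5 < 0, so the root lies in [-0.5, 0]
p(-0.25) = -0.5938 < 0, so the root lies in [-0.25, 0]
p(-0.125) = 0.2305 > 0, so the root lies in [-0.25, -0.125]
p(-0.1875) = -0.1733 < 0, so the root lies in [-0.1875, -0.125]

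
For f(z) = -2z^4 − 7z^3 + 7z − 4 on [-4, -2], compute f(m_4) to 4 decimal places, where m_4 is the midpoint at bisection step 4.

-2.9868

midpoint -3: f = 2 > 0 → [-4, -3]
midpoint -3.5: f = -28.5 < 0 → [-3.5, -3]
midpoint -3.25: f = -9.585938 < 0 → [-3.25, -3]
midpoint -3.125: f = -2.9868 < 0 → [-3.125, -3]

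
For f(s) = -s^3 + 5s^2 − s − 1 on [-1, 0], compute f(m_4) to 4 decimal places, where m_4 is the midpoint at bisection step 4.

midpoint -0.5: f = 0.875 > 0 → [-0.5, 0]
midpoint -0.25: f = -0.421875 < 0 → [-0.5, -0.25]
midpoint -0.375: f = 0.130859 > 0 → [-0.375, -0.25]
midpoint -0.3125: f = -0.1687 < 0 → [-0.375, -0.3125]

-0.1687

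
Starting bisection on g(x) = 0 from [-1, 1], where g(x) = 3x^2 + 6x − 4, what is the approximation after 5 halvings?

0.5625

midpoint 0: g = -4 < 0 → [0, 1]
midpoint 0.5: g = -0.25 < 0 → [0.5, 1]
midpoint 0.75: g = 2.1875 > 0 → [0.5, 0.75]
midpoint 0.625: g = 0.9219 > 0 → [0.5, 0.625]
midpoint 0.5625: g = 0.3242 > 0 → [0.5, 0.5625]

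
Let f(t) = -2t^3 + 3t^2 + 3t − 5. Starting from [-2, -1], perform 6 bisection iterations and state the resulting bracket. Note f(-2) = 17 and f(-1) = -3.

midpoint -1.5: f = 4 > 0 → [-1.5, -1]
midpoint -1.25: f = -0.15625 < 0 → [-1.5, -1.25]
midpoint -1.375: f = 1.746094 > 0 → [-1.375, -1.25]
midpoint -1.3125: f = 0.7524 > 0 → [-1.3125, -1.25]
midpoint -1.28125: f = 0.2877 > 0 → [-1.28125, -1.25]
midpoint -1.265625: f = 0.0631 > 0 → [-1.265625, -1.25]

[-1.265625, -1.25]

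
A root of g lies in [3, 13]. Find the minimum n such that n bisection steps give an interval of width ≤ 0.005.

11

Width after n steps is 10/2^n. Need 2^n ≥ 10/0.005 = 2000.
2^10 = 1024 < 2000 ≤ 2^11 = 2048, so n = 11.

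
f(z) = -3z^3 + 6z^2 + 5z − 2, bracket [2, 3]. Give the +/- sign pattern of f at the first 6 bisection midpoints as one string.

+---++

m = 2.5, f(m) = 1.125 (+); new bracket [2.5, 3]
m = 2.75, f(m) = -5.265625 (−); new bracket [2.5, 2.75]
m = 2.625, f(m) = -1.794922 (−); new bracket [2.5, 2.625]
m = 2.5625, f(m) = -0.2683 (−); new bracket [2.5, 2.5625]
m = 2.53125, f(m) = 0.4447 (+); new bracket [2.53125, 2.5625]
m = 2.546875, f(m) = 0.0923 (+); new bracket [2.546875, 2.5625]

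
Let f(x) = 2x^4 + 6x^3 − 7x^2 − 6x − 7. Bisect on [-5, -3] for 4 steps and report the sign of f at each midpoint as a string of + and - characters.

midpoint -4: f = 33 > 0 → [-4, -3]
midpoint -3.5: f = -28.875 < 0 → [-4, -3.5]
midpoint -3.75: f = -3.835938 < 0 → [-4, -3.75]
midpoint -3.875: f = 12.9653 > 0 → [-3.875, -3.75]

+--+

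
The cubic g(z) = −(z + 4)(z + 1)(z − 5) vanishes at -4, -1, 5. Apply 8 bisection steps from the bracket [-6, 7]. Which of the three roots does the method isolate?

5

g(0.5) = 30.375 > 0, so the root lies in [0.5, 7]
g(3.75) = 46.015625 > 0, so the root lies in [3.75, 7]
g(5.375) = -22.412109 < 0, so the root lies in [3.75, 5.375]
g(4.5625) = 20.8376 > 0, so the root lies in [4.5625, 5.375]
g(4.96875) = 1.6729 > 0, so the root lies in [4.96875, 5.375]
g(5.171875) = -9.7294 < 0, so the root lies in [4.96875, 5.171875]
g(5.0703125) = -3.8714 < 0, so the root lies in [4.96875, 5.0703125]
g(5.01953125) = -1.0604 < 0, so the root lies in [4.96875, 5.01953125]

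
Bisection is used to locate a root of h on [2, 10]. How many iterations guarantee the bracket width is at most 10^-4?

17

Width after n steps is 8/2^n. Need 2^n ≥ 8/10^-4 = 80000.
2^16 = 65536 < 80000 ≤ 2^17 = 131072, so n = 17.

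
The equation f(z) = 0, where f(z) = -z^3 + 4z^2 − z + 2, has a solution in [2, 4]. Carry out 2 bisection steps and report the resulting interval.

[3.5, 4]

midpoint 3: f = 8 > 0 → [3, 4]
midpoint 3.5: f = 4.625 > 0 → [3.5, 4]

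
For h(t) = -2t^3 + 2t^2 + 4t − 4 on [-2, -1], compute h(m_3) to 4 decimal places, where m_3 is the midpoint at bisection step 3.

m = -1.5, h(m) = 1.25 (+); new bracket [-1.5, -1]
m = -1.25, h(m) = -1.96875 (−); new bracket [-1.5, -1.25]
m = -1.375, h(m) = -0.519531 (−); new bracket [-1.5, -1.375]

-0.5195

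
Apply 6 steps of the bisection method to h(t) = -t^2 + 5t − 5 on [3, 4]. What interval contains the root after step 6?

t = 3.5 gives h = 0.25, positive; keep [3.5, 4]
t = 3.75 gives h = -0.3125, negative; keep [3.5, 3.75]
t = 3.625 gives h = -0.015625, negative; keep [3.5, 3.625]
t = 3.5625 gives h = 0.1211, positive; keep [3.5625, 3.625]
t = 3.59375 gives h = 0.0537, positive; keep [3.59375, 3.625]
t = 3.609375 gives h = 0.0193, positive; keep [3.609375, 3.625]

[3.609375, 3.625]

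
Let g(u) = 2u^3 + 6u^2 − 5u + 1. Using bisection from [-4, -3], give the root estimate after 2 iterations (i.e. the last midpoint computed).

-3.75

m = -3.5, g(m) = 6.25 (+); new bracket [-4, -3.5]
m = -3.75, g(m) = -1.34375 (−); new bracket [-3.75, -3.5]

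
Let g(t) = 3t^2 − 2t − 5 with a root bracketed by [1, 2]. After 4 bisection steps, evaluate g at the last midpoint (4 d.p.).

g(1.5) = -1.25 < 0, so the root lies in [1.5, 2]
g(1.75) = 0.6875 > 0, so the root lies in [1.5, 1.75]
g(1.625) = -0.328125 < 0, so the root lies in [1.625, 1.75]
g(1.6875) = 0.168 > 0, so the root lies in [1.625, 1.6875]

0.1680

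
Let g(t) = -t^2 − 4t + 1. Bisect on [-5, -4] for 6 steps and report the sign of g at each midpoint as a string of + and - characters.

--++++

t = -4.5 gives g = -1.25, negative; keep [-4.5, -4]
t = -4.25 gives g = -0.0625, negative; keep [-4.25, -4]
t = -4.125 gives g = 0.484375, positive; keep [-4.25, -4.125]
t = -4.1875 gives g = 0.2148, positive; keep [-4.25, -4.1875]
t = -4.21875 gives g = 0.0771, positive; keep [-4.25, -4.21875]
t = -4.234375 gives g = 0.0076, positive; keep [-4.25, -4.234375]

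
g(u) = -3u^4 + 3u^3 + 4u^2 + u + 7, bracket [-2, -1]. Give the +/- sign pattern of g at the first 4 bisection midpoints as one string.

--++

m = -1.5, g(m) = -10.8125 (−); new bracket [-1.5, -1]
m = -1.25, g(m) = -1.183594 (−); new bracket [-1.25, -1]
m = -1.125, g(m) = 1.860596 (+); new bracket [-1.25, -1.125]
m = -1.1875, g(m) = 0.4638 (+); new bracket [-1.25, -1.1875]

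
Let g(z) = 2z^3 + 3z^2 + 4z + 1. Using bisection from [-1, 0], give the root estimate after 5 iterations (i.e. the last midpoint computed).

-0.28125

z = -0.5 gives g = -0.5, negative; keep [-0.5, 0]
z = -0.25 gives g = 0.15625, positive; keep [-0.5, -0.25]
z = -0.375 gives g = -0.183594, negative; keep [-0.375, -0.25]
z = -0.3125 gives g = -0.0181, negative; keep [-0.3125, -0.25]
z = -0.28125 gives g = 0.0678, positive; keep [-0.3125, -0.28125]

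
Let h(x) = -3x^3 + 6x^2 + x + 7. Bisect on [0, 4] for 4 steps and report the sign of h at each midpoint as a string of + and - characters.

+-+-

x = 2 gives h = 9, positive; keep [2, 4]
x = 3 gives h = -17, negative; keep [2, 3]
x = 2.5 gives h = 0.125, positive; keep [2.5, 3]
x = 2.75 gives h = -7.2656, negative; keep [2.5, 2.75]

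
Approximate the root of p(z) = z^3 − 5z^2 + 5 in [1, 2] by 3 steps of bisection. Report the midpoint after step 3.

1.125

m = 1.5, p(m) = -2.875 (−); new bracket [1, 1.5]
m = 1.25, p(m) = -0.859375 (−); new bracket [1, 1.25]
m = 1.125, p(m) = 0.095703 (+); new bracket [1.125, 1.25]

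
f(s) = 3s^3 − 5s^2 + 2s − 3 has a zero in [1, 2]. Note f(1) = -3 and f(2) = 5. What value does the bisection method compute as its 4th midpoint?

1.6875

m = 1.5, f(m) = -1.125 (−); new bracket [1.5, 2]
m = 1.75, f(m) = 1.265625 (+); new bracket [1.5, 1.75]
m = 1.625, f(m) = -0.080078 (−); new bracket [1.625, 1.75]
m = 1.6875, f(m) = 0.553 (+); new bracket [1.625, 1.6875]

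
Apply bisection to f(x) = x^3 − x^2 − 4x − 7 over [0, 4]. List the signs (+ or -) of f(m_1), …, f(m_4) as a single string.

--++

x = 2 gives f = -11, negative; keep [2, 4]
x = 3 gives f = -1, negative; keep [3, 4]
x = 3.5 gives f = 9.625, positive; keep [3, 3.5]
x = 3.25 gives f = 3.7656, positive; keep [3, 3.25]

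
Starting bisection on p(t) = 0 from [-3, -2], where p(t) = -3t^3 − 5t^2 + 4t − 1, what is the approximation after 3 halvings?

-2.375

m = -2.5, p(m) = 4.625 (+); new bracket [-2.5, -2]
m = -2.25, p(m) = -1.140625 (−); new bracket [-2.5, -2.25]
m = -2.375, p(m) = 1.486328 (+); new bracket [-2.375, -2.25]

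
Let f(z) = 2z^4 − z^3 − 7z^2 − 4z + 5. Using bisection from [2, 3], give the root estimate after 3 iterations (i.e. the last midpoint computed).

2.125

midpoint 2.5: f = 13.75 > 0 → [2, 2.5]
midpoint 2.25: f = 0.429688 > 0 → [2, 2.25]
midpoint 2.125: f = -3.92334 < 0 → [2.125, 2.25]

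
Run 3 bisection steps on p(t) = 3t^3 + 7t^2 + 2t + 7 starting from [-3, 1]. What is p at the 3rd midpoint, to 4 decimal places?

-1.1250

p(-1) = 9 > 0, so the root lies in [-3, -1]
p(-2) = 7 > 0, so the root lies in [-3, -2]
p(-2.5) = -1.125 < 0, so the root lies in [-2.5, -2]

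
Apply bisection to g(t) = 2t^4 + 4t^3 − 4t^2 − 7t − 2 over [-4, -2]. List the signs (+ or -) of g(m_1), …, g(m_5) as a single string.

++-++

t = -3 gives g = 37, positive; keep [-3, -2]
t = -2.5 gives g = 6.125, positive; keep [-2.5, -2]
t = -2.25 gives g = -0.804688, negative; keep [-2.5, -2.25]
t = -2.375 gives g = 2.1099, positive; keep [-2.375, -2.25]
t = -2.3125 gives g = 0.5259, positive; keep [-2.3125, -2.25]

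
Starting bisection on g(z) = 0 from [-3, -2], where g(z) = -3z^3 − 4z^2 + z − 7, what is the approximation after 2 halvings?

m = -2.5, g(m) = 12.375 (+); new bracket [-2.5, -2]
m = -2.25, g(m) = 4.671875 (+); new bracket [-2.25, -2]

-2.25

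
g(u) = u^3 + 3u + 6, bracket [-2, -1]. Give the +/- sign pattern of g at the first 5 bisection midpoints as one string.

g(-1.5) = -1.875 < 0, so the root lies in [-1.5, -1]
g(-1.25) = 0.296875 > 0, so the root lies in [-1.5, -1.25]
g(-1.375) = -0.724609 < 0, so the root lies in [-1.375, -1.25]
g(-1.3125) = -0.1985 < 0, so the root lies in [-1.3125, -1.25]
g(-1.28125) = 0.0529 > 0, so the root lies in [-1.3125, -1.28125]

-+--+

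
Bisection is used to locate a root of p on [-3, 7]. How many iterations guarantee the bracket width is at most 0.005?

11

Width after n steps is 10/2^n. Need 2^n ≥ 10/0.005 = 2000.
2^10 = 1024 < 2000 ≤ 2^11 = 2048, so n = 11.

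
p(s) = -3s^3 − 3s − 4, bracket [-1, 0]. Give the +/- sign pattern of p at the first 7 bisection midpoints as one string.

p(-0.5) = -2.125 < 0, so the root lies in [-1, -0.5]
p(-0.75) = -0.484375 < 0, so the root lies in [-1, -0.75]
p(-0.875) = 0.634766 > 0, so the root lies in [-0.875, -0.75]
p(-0.8125) = 0.0466 > 0, so the root lies in [-0.8125, -0.75]
p(-0.78125) = -0.2257 < 0, so the root lies in [-0.8125, -0.78125]
p(-0.796875) = -0.0913 < 0, so the root lies in [-0.8125, -0.796875]
p(-0.8046875) = -0.0228 < 0, so the root lies in [-0.8125, -0.8046875]

--++---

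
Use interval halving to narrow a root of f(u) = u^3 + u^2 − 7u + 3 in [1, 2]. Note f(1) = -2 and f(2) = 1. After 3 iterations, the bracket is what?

[1.875, 2]

u = 1.5 gives f = -1.875, negative; keep [1.5, 2]
u = 1.75 gives f = -0.828125, negative; keep [1.75, 2]
u = 1.875 gives f = -0.017578, negative; keep [1.875, 2]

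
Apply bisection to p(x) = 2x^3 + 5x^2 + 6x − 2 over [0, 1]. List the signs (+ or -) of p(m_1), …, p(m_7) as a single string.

m = 0.5, p(m) = 2.5 (+); new bracket [0, 0.5]
m = 0.25, p(m) = -0.15625 (−); new bracket [0.25, 0.5]
m = 0.375, p(m) = 1.058594 (+); new bracket [0.25, 0.375]
m = 0.3125, p(m) = 0.4243 (+); new bracket [0.25, 0.3125]
m = 0.28125, p(m) = 0.1275 (+); new bracket [0.25, 0.28125]
m = 0.265625, p(m) = -0.016 (−); new bracket [0.265625, 0.28125]
m = 0.2734375, p(m) = 0.0554 (+); new bracket [0.265625, 0.2734375]

+-+++-+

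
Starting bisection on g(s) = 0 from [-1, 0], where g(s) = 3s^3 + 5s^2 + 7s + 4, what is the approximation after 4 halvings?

m = -0.5, g(m) = 1.375 (+); new bracket [-1, -0.5]
m = -0.75, g(m) = 0.296875 (+); new bracket [-1, -0.75]
m = -0.875, g(m) = -0.306641 (−); new bracket [-0.875, -0.75]
m = -0.8125, g(m) = 0.0042 (+); new bracket [-0.875, -0.8125]

-0.8125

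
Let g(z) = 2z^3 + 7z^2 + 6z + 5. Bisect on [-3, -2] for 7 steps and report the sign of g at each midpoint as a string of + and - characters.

+-++++-

g(-2.5) = 2.5 > 0, so the root lies in [-3, -2.5]
g(-2.75) = -0.15625 < 0, so the root lies in [-2.75, -2.5]
g(-2.625) = 1.308594 > 0, so the root lies in [-2.75, -2.625]
g(-2.6875) = 0.6118 > 0, so the root lies in [-2.75, -2.6875]
g(-2.71875) = 0.2369 > 0, so the root lies in [-2.75, -2.71875]
g(-2.734375) = 0.0426 > 0, so the root lies in [-2.75, -2.734375]
g(-2.7421875) = -0.0562 < 0, so the root lies in [-2.7421875, -2.734375]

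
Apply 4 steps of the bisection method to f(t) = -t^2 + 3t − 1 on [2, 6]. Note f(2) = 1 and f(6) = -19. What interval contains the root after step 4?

midpoint 4: f = -5 < 0 → [2, 4]
midpoint 3: f = -1 < 0 → [2, 3]
midpoint 2.5: f = 0.25 > 0 → [2.5, 3]
midpoint 2.75: f = -0.3125 < 0 → [2.5, 2.75]

[2.5, 2.75]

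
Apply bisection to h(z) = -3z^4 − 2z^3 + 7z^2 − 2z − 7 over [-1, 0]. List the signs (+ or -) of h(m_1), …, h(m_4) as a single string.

---+

h(-0.5) = -4.1875 < 0, so the root lies in [-1, -0.5]
h(-0.75) = -1.667969 < 0, so the root lies in [-1, -0.75]
h(-0.875) = -0.309326 < 0, so the root lies in [-1, -0.875]
h(-0.9375) = 0.3579 > 0, so the root lies in [-0.9375, -0.875]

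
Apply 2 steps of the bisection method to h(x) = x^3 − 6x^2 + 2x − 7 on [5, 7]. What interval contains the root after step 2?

x = 6 gives h = 5, positive; keep [5, 6]
x = 5.5 gives h = -11.125, negative; keep [5.5, 6]

[5.5, 6]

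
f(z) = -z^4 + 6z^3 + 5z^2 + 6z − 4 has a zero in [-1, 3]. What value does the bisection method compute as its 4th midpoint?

midpoint 1: f = 12 > 0 → [-1, 1]
midpoint 0: f = -4 < 0 → [0, 1]
midpoint 0.5: f = 0.9375 > 0 → [0, 0.5]
midpoint 0.25: f = -2.0977 < 0 → [0.25, 0.5]

0.25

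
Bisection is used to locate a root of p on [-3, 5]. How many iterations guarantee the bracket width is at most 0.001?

13

Width after n steps is 8/2^n. Need 2^n ≥ 8/0.001 = 8000.
2^12 = 4096 < 8000 ≤ 2^13 = 8192, so n = 13.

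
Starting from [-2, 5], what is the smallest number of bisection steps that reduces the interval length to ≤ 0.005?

Width after n steps is 7/2^n. Need 2^n ≥ 7/0.005 = 1400.
2^10 = 1024 < 1400 ≤ 2^11 = 2048, so n = 11.

11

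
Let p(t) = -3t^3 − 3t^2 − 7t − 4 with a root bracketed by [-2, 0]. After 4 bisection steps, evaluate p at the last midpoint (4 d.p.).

m = -1, p(m) = 3 (+); new bracket [-1, 0]
m = -0.5, p(m) = -0.875 (−); new bracket [-1, -0.5]
m = -0.75, p(m) = 0.828125 (+); new bracket [-0.75, -0.5]
m = -0.625, p(m) = -0.0645 (−); new bracket [-0.75, -0.625]

-0.0645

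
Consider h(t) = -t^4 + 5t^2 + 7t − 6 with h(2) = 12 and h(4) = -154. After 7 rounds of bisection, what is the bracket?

[2.59375, 2.609375]

t = 3 gives h = -21, negative; keep [2, 3]
t = 2.5 gives h = 3.6875, positive; keep [2.5, 3]
t = 2.75 gives h = -6.128906, negative; keep [2.5, 2.75]
t = 2.625 gives h = -0.6526, negative; keep [2.5, 2.625]
t = 2.5625 gives h = 1.6518, positive; keep [2.5625, 2.625]
t = 2.59375 gives h = 0.5342, positive; keep [2.59375, 2.625]
t = 2.609375 gives h = -0.0505, negative; keep [2.59375, 2.609375]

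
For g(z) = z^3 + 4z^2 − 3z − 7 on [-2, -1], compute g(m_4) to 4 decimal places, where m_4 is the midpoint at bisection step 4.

m = -1.5, g(m) = 3.125 (+); new bracket [-1.5, -1]
m = -1.25, g(m) = 1.046875 (+); new bracket [-1.25, -1]
m = -1.125, g(m) = 0.013672 (+); new bracket [-1.125, -1]
m = -1.0625, g(m) = -0.4963 (−); new bracket [-1.125, -1.0625]

-0.4963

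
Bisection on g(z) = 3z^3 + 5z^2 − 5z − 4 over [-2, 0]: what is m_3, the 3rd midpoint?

-0.75

z = -1 gives g = 3, positive; keep [-1, 0]
z = -0.5 gives g = -0.625, negative; keep [-1, -0.5]
z = -0.75 gives g = 1.296875, positive; keep [-0.75, -0.5]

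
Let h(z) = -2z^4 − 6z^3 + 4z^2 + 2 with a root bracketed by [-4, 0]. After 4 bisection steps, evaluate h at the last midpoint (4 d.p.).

midpoint -2: h = 34 > 0 → [-4, -2]
midpoint -3: h = 38 > 0 → [-4, -3]
midpoint -3.5: h = 8.125 > 0 → [-4, -3.5]
midpoint -3.75: h = -20.8516 < 0 → [-3.75, -3.5]

-20.8516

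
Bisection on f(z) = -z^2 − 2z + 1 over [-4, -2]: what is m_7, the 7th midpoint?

f(-3) = -2 < 0, so the root lies in [-3, -2]
f(-2.5) = -0.25 < 0, so the root lies in [-2.5, -2]
f(-2.25) = 0.4375 > 0, so the root lies in [-2.5, -2.25]
f(-2.375) = 0.1094 > 0, so the root lies in [-2.5, -2.375]
f(-2.4375) = -0.0664 < 0, so the root lies in [-2.4375, -2.375]
f(-2.40625) = 0.0225 > 0, so the root lies in [-2.4375, -2.40625]
f(-2.421875) = -0.0217 < 0, so the root lies in [-2.421875, -2.40625]

-2.421875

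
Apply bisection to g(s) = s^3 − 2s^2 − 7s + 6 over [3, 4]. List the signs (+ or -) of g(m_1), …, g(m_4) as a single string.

midpoint 3.5: g = -0.125 < 0 → [3.5, 4]
midpoint 3.75: g = 4.359375 > 0 → [3.5, 3.75]
midpoint 3.625: g = 1.978516 > 0 → [3.5, 3.625]
midpoint 3.5625: g = 0.8928 > 0 → [3.5, 3.5625]

-+++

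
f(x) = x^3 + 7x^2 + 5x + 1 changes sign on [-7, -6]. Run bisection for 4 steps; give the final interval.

m = -6.5, f(m) = -10.375 (−); new bracket [-6.5, -6]
m = -6.25, f(m) = -0.953125 (−); new bracket [-6.25, -6]
m = -6.125, f(m) = 3.201172 (+); new bracket [-6.25, -6.125]
m = -6.1875, f(m) = 1.1692 (+); new bracket [-6.25, -6.1875]

[-6.25, -6.1875]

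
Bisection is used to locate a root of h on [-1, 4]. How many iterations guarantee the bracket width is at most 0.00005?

17

Width after n steps is 5/2^n. Need 2^n ≥ 5/0.00005 = 100000.
2^16 = 65536 < 100000 ≤ 2^17 = 131072, so n = 17.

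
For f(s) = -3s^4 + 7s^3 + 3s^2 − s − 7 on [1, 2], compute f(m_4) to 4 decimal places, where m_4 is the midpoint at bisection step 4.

-0.1028

m = 1.5, f(m) = 6.6875 (+); new bracket [1, 1.5]
m = 1.25, f(m) = 2.785156 (+); new bracket [1, 1.25]
m = 1.125, f(m) = 0.833252 (+); new bracket [1, 1.125]
m = 1.0625, f(m) = -0.1028 (−); new bracket [1.0625, 1.125]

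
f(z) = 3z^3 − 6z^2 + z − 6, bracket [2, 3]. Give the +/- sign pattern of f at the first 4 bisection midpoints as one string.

m = 2.5, f(m) = 5.875 (+); new bracket [2, 2.5]
m = 2.25, f(m) = 0.046875 (+); new bracket [2, 2.25]
m = 2.125, f(m) = -2.181641 (−); new bracket [2.125, 2.25]
m = 2.1875, f(m) = -1.1208 (−); new bracket [2.1875, 2.25]

++--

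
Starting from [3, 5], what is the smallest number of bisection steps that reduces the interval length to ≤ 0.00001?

Width after n steps is 2/2^n. Need 2^n ≥ 2/0.00001 = 200000.
2^17 = 131072 < 200000 ≤ 2^18 = 262144, so n = 18.

18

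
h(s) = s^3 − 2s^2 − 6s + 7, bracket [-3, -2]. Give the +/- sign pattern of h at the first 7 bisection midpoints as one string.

midpoint -2.5: h = -6.125 < 0 → [-2.5, -2]
midpoint -2.25: h = -1.015625 < 0 → [-2.25, -2]
midpoint -2.125: h = 1.123047 > 0 → [-2.25, -2.125]
midpoint -2.1875: h = 0.0872 > 0 → [-2.25, -2.1875]
midpoint -2.21875: h = -0.4558 < 0 → [-2.21875, -2.1875]
midpoint -2.203125: h = -0.1822 < 0 → [-2.203125, -2.1875]
midpoint -2.1953125: h = -0.047 < 0 → [-2.1953125, -2.1875]

--++---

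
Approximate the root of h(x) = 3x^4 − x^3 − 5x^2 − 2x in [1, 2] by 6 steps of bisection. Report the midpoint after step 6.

h(1.5) = -2.4375 < 0, so the root lies in [1.5, 2]
h(1.75) = 3.964844 > 0, so the root lies in [1.5, 1.75]
h(1.625) = 0.174561 > 0, so the root lies in [1.5, 1.625]
h(1.5625) = -1.2653 < 0, so the root lies in [1.5625, 1.625]
h(1.59375) = -0.5805 < 0, so the root lies in [1.59375, 1.625]
h(1.609375) = -0.2119 < 0, so the root lies in [1.609375, 1.625]

1.609375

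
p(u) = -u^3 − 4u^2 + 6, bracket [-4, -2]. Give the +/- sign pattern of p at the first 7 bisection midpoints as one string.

--+++++

midpoint -3: p = -3 < 0 → [-4, -3]
midpoint -3.5: p = -0.125 < 0 → [-4, -3.5]
midpoint -3.75: p = 2.484375 > 0 → [-3.75, -3.5]
midpoint -3.625: p = 1.0723 > 0 → [-3.625, -3.5]
midpoint -3.5625: p = 0.4475 > 0 → [-3.5625, -3.5]
midpoint -3.53125: p = 0.1548 > 0 → [-3.53125, -3.5]
midpoint -3.515625: p = 0.0133 > 0 → [-3.515625, -3.5]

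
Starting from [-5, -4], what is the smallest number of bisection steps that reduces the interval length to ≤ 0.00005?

Width after n steps is 1/2^n. Need 2^n ≥ 1/0.00005 = 20000.
2^14 = 16384 < 20000 ≤ 2^15 = 32768, so n = 15.

15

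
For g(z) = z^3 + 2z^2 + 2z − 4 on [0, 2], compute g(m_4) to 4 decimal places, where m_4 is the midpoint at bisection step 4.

-0.0488

m = 1, g(m) = 1 (+); new bracket [0, 1]
m = 0.5, g(m) = -2.375 (−); new bracket [0.5, 1]
m = 0.75, g(m) = -0.953125 (−); new bracket [0.75, 1]
m = 0.875, g(m) = -0.0488 (−); new bracket [0.875, 1]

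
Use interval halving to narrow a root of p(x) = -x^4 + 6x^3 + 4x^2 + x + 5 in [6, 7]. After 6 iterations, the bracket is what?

p(6.5) = 43.1875 > 0, so the root lies in [6.5, 7]
p(6.75) = -36.660156 < 0, so the root lies in [6.5, 6.75]
p(6.625) = 5.452881 > 0, so the root lies in [6.625, 6.75]
p(6.6875) = -15.0413 < 0, so the root lies in [6.625, 6.6875]
p(6.65625) = -4.6555 < 0, so the root lies in [6.625, 6.65625]
p(6.640625) = 0.4331 > 0, so the root lies in [6.640625, 6.65625]

[6.640625, 6.65625]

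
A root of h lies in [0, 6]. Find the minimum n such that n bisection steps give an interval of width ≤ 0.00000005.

27

Width after n steps is 6/2^n. Need 2^n ≥ 6/0.00000005 = 120000000.
2^26 = 67108864 < 120000000 ≤ 2^27 = 134217728, so n = 27.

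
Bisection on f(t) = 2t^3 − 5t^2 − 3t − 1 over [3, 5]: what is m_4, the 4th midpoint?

midpoint 4: f = 35 > 0 → [3, 4]
midpoint 3.5: f = 13 > 0 → [3, 3.5]
midpoint 3.25: f = 5.09375 > 0 → [3, 3.25]
midpoint 3.125: f = 1.832 > 0 → [3, 3.125]

3.125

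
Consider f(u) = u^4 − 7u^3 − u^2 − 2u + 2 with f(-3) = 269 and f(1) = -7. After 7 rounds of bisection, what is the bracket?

midpoint -1: f = 11 > 0 → [-1, 1]
midpoint 0: f = 2 > 0 → [0, 1]
midpoint 0.5: f = -0.0625 < 0 → [0, 0.5]
midpoint 0.25: f = 1.332 > 0 → [0.25, 0.5]
midpoint 0.375: f = 0.76 > 0 → [0.375, 0.5]
midpoint 0.4375: f = 0.384 > 0 → [0.4375, 0.5]
midpoint 0.46875: f = 0.1701 > 0 → [0.46875, 0.5]

[0.46875, 0.5]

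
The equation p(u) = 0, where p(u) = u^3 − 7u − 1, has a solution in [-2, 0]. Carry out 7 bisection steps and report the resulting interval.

p(-1) = 5 > 0, so the root lies in [-1, 0]
p(-0.5) = 2.375 > 0, so the root lies in [-0.5, 0]
p(-0.25) = 0.734375 > 0, so the root lies in [-0.25, 0]
p(-0.125) = -0.127 < 0, so the root lies in [-0.25, -0.125]
p(-0.1875) = 0.3059 > 0, so the root lies in [-0.1875, -0.125]
p(-0.15625) = 0.0899 > 0, so the root lies in [-0.15625, -0.125]
p(-0.140625) = -0.0184 < 0, so the root lies in [-0.15625, -0.140625]

[-0.15625, -0.140625]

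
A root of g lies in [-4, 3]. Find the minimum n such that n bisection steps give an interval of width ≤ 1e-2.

Width after n steps is 7/2^n. Need 2^n ≥ 7/1e-2 = 700.
2^9 = 512 < 700 ≤ 2^10 = 1024, so n = 10.

10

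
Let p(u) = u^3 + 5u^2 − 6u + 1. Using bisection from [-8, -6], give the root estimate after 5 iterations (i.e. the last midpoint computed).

-6.0625

m = -7, p(m) = -55 (−); new bracket [-7, -6]
m = -6.5, p(m) = -23.375 (−); new bracket [-6.5, -6]
m = -6.25, p(m) = -10.328125 (−); new bracket [-6.25, -6]
m = -6.125, p(m) = -4.4551 (−); new bracket [-6.125, -6]
m = -6.0625, p(m) = -1.676 (−); new bracket [-6.0625, -6]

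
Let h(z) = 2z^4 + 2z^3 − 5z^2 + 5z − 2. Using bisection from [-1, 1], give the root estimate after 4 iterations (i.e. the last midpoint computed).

h(0) = -2 < 0, so the root lies in [0, 1]
h(0.5) = -0.375 < 0, so the root lies in [0.5, 1]
h(0.75) = 0.414062 > 0, so the root lies in [0.5, 0.75]
h(0.625) = -0.0347 < 0, so the root lies in [0.625, 0.75]

0.625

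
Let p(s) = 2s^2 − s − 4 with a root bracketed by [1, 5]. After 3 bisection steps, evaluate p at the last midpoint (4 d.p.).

-1.0000

m = 3, p(m) = 11 (+); new bracket [1, 3]
m = 2, p(m) = 2 (+); new bracket [1, 2]
m = 1.5, p(m) = -1 (−); new bracket [1.5, 2]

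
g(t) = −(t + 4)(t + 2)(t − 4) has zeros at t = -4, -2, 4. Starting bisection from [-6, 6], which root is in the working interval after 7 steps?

t = 0 gives g = 32, positive; keep [0, 6]
t = 3 gives g = 35, positive; keep [3, 6]
t = 4.5 gives g = -27.625, negative; keep [3, 4.5]
t = 3.75 gives g = 11.1406, positive; keep [3.75, 4.5]
t = 4.125 gives g = -6.2207, negative; keep [3.75, 4.125]
t = 3.9375 gives g = 2.9456, positive; keep [3.9375, 4.125]
t = 4.03125 gives g = -1.5137, negative; keep [3.9375, 4.03125]

4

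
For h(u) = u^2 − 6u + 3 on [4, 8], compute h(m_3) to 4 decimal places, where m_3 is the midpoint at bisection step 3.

0.2500

m = 6, h(m) = 3 (+); new bracket [4, 6]
m = 5, h(m) = -2 (−); new bracket [5, 6]
m = 5.5, h(m) = 0.25 (+); new bracket [5, 5.5]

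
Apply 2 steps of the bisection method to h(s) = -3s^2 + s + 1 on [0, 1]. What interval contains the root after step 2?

[0.75, 1]

midpoint 0.5: h = 0.75 > 0 → [0.5, 1]
midpoint 0.75: h = 0.0625 > 0 → [0.75, 1]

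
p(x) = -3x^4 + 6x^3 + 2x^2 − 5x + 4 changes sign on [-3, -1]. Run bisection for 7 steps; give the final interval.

m = -2, p(m) = -74 (−); new bracket [-2, -1]
m = -1.5, p(m) = -19.4375 (−); new bracket [-1.5, -1]
m = -1.25, p(m) = -5.667969 (−); new bracket [-1.25, -1]
m = -1.125, p(m) = -1.1921 (−); new bracket [-1.125, -1]
m = -1.0625, p(m) = 0.5502 (+); new bracket [-1.125, -1.0625]
m = -1.09375, p(m) = -0.2826 (−); new bracket [-1.09375, -1.0625]
m = -1.078125, p(m) = 0.1432 (+); new bracket [-1.09375, -1.078125]

[-1.09375, -1.078125]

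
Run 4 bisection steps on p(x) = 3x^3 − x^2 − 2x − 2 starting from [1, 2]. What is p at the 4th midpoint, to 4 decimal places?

m = 1.5, p(m) = 2.875 (+); new bracket [1, 1.5]
m = 1.25, p(m) = -0.203125 (−); new bracket [1.25, 1.5]
m = 1.375, p(m) = 1.158203 (+); new bracket [1.25, 1.375]
m = 1.3125, p(m) = 0.4353 (+); new bracket [1.25, 1.3125]

0.4353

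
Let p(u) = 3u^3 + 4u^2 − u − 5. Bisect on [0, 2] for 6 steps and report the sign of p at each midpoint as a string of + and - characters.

+---+-

u = 1 gives p = 1, positive; keep [0, 1]
u = 0.5 gives p = -4.125, negative; keep [0.5, 1]
u = 0.75 gives p = -2.234375, negative; keep [0.75, 1]
u = 0.875 gives p = -0.8027, negative; keep [0.875, 1]
u = 0.9375 gives p = 0.05, positive; keep [0.875, 0.9375]
u = 0.90625 gives p = -0.3882, negative; keep [0.90625, 0.9375]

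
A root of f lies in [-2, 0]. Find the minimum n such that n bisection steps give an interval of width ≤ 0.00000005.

Width after n steps is 2/2^n. Need 2^n ≥ 2/0.00000005 = 40000000.
2^25 = 33554432 < 40000000 ≤ 2^26 = 67108864, so n = 26.

26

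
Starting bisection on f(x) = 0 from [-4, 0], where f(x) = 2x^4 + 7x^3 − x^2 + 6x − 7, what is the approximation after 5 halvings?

-3.875

f(-2) = -47 < 0, so the root lies in [-4, -2]
f(-3) = -61 < 0, so the root lies in [-4, -3]
f(-3.5) = -40.25 < 0, so the root lies in [-4, -3.5]
f(-3.75) = -17.1953 < 0, so the root lies in [-4, -3.75]
f(-3.875) = -1.6265 < 0, so the root lies in [-4, -3.875]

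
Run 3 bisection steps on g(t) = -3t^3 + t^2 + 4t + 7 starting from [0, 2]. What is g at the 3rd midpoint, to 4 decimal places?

0.9844

g(1) = 9 > 0, so the root lies in [1, 2]
g(1.5) = 5.125 > 0, so the root lies in [1.5, 2]
g(1.75) = 0.984375 > 0, so the root lies in [1.75, 2]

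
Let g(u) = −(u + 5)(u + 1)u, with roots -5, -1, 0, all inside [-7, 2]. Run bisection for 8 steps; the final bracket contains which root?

u = -2.5 gives g = -9.375, negative; keep [-7, -2.5]
u = -4.75 gives g = -4.453125, negative; keep [-7, -4.75]
u = -5.875 gives g = 25.060547, positive; keep [-5.875, -4.75]
u = -5.3125 gives g = 7.1594, positive; keep [-5.3125, -4.75]
u = -5.03125 gives g = 0.6338, positive; keep [-5.03125, -4.75]
u = -4.890625 gives g = -2.0811, negative; keep [-5.03125, -4.890625]
u = -4.9609375 gives g = -0.7676, negative; keep [-5.03125, -4.9609375]
u = -4.99609375 gives g = -0.078, negative; keep [-5.03125, -4.99609375]

-5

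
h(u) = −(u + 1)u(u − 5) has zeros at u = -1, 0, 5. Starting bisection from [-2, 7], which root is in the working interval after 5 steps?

5

h(2.5) = 21.875 > 0, so the root lies in [2.5, 7]
h(4.75) = 6.828125 > 0, so the root lies in [4.75, 7]
h(5.875) = -35.341797 < 0, so the root lies in [4.75, 5.875]
h(5.3125) = -10.4797 < 0, so the root lies in [4.75, 5.3125]
h(5.03125) = -0.9483 < 0, so the root lies in [4.75, 5.03125]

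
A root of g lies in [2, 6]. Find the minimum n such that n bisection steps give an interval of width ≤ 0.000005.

Width after n steps is 4/2^n. Need 2^n ≥ 4/0.000005 = 800000.
2^19 = 524288 < 800000 ≤ 2^20 = 1048576, so n = 20.

20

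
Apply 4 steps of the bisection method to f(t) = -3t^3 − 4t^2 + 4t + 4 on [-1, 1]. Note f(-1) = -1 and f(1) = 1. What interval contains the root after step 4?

m = 0, f(m) = 4 (+); new bracket [-1, 0]
m = -0.5, f(m) = 1.375 (+); new bracket [-1, -0.5]
m = -0.75, f(m) = 0.015625 (+); new bracket [-1, -0.75]
m = -0.875, f(m) = -0.5527 (−); new bracket [-0.875, -0.75]

[-0.875, -0.75]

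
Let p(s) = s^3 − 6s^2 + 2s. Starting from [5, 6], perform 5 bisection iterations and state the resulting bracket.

m = 5.5, p(m) = -4.125 (−); new bracket [5.5, 6]
m = 5.75, p(m) = 3.234375 (+); new bracket [5.5, 5.75]
m = 5.625, p(m) = -0.615234 (−); new bracket [5.625, 5.75]
m = 5.6875, p(m) = 1.2664 (+); new bracket [5.625, 5.6875]
m = 5.65625, p(m) = 0.3148 (+); new bracket [5.625, 5.65625]

[5.625, 5.65625]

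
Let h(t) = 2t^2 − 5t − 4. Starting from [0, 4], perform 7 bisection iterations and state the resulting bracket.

t = 2 gives h = -6, negative; keep [2, 4]
t = 3 gives h = -1, negative; keep [3, 4]
t = 3.5 gives h = 3, positive; keep [3, 3.5]
t = 3.25 gives h = 0.875, positive; keep [3, 3.25]
t = 3.125 gives h = -0.0938, negative; keep [3.125, 3.25]
t = 3.1875 gives h = 0.3828, positive; keep [3.125, 3.1875]
t = 3.15625 gives h = 0.1426, positive; keep [3.125, 3.15625]

[3.125, 3.15625]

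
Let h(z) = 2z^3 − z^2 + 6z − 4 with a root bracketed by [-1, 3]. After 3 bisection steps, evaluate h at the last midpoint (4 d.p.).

-1.0000

midpoint 1: h = 3 > 0 → [-1, 1]
midpoint 0: h = -4 < 0 → [0, 1]
midpoint 0.5: h = -1 < 0 → [0.5, 1]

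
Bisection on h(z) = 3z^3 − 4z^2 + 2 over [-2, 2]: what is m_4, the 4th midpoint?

-0.75

midpoint 0: h = 2 > 0 → [-2, 0]
midpoint -1: h = -5 < 0 → [-1, 0]
midpoint -0.5: h = 0.625 > 0 → [-1, -0.5]
midpoint -0.75: h = -1.5156 < 0 → [-0.75, -0.5]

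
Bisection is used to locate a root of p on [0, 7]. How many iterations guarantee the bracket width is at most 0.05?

8

Width after n steps is 7/2^n. Need 2^n ≥ 7/0.05 = 140.
2^7 = 128 < 140 ≤ 2^8 = 256, so n = 8.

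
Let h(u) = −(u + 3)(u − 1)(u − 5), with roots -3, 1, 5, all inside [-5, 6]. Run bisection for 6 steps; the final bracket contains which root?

m = 0.5, h(m) = -7.875 (−); new bracket [-5, 0.5]
m = -2.25, h(m) = -17.671875 (−); new bracket [-5, -2.25]
m = -3.625, h(m) = 24.931641 (+); new bracket [-3.625, -2.25]
m = -2.9375, h(m) = -1.9534 (−); new bracket [-3.625, -2.9375]
m = -3.28125, h(m) = 9.9715 (+); new bracket [-3.28125, -2.9375]
m = -3.109375, h(m) = 3.6449 (+); new bracket [-3.109375, -2.9375]

-3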